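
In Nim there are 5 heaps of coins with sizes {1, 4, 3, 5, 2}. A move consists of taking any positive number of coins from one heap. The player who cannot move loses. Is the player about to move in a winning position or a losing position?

Nim-sum: 1 ⊕ 4 ⊕ 3 ⊕ 5 ⊕ 2 = 1.
The nim-sum is 1 ≠ 0, so this is an N-position: the player to move can win.

Winning position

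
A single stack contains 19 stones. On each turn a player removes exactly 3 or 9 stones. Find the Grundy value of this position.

Build the Grundy sequence with g(k) = mex{g(k−s) : s ∈ {3, 9}, s ≤ k}:
k:     0  1  2  3  4  5  6  7  8  9 10 11 12 13 14 15 16 17 18 19
g(k):  0  0  0  1  1  1  0  0  0  1  1  1  0  0  0  1  1  1  0  0
So g(19) = 0.

0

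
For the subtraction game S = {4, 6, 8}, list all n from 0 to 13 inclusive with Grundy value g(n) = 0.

Build the Grundy sequence with g(k) = mex{g(k−s) : s ∈ {4, 6, 8}, s ≤ k}:
g(0) = mex{} = 0
g(1) = mex{} = 0
g(2) = mex{} = 0
g(3) = mex{} = 0
g(4) = mex{0} = 1
g(5) = mex{0} = 1
g(6) = mex{0} = 1
g(7) = mex{0} = 1
g(8) = mex{0,1} = 2
g(9) = mex{0,1} = 2
g(10) = mex{0,1} = 2
g(11) = mex{0,1} = 2
g(12) = mex{1,2} = 0
g(13) = mex{1,2} = 0
The P-positions (g = 0) in 0..13 are 0, 1, 2, 3, 12, 13.

0, 1, 2, 3, 12, 13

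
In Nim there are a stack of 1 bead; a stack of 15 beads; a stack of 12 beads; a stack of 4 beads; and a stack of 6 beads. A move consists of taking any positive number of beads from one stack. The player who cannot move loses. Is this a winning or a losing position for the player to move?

Compute the nim-sum pairwise:
1 XOR 15 = 14
14 XOR 12 = 2
2 XOR 4 = 6
6 XOR 6 = 0
The nim-sum is 0, so this is a P-position: the player to move is in a losing position under optimal play.

Losing position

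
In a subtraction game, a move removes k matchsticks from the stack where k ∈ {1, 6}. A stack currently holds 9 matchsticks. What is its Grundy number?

0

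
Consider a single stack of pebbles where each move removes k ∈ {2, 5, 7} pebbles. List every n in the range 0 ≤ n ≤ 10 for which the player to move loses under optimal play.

0, 1, 4, 10

Build the Grundy sequence with g(k) = mex{g(k−s) : s ∈ {2, 5, 7}, s ≤ k}:
k:     0  1  2  3  4  5  6  7  8  9 10
g(k):  0  0  1  1  0  2  1  3  2  2  0
The P-positions (g = 0) in 0..10 are 0, 1, 4, 10.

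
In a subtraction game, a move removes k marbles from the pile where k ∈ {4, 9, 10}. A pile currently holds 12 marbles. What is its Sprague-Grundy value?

Grundy values for subtraction set {4, 9, 10}:
k:     0  1  2  3  4  5  6  7  8  9 10 11 12
g(k):  0  0  0  0  1  1  1  1  0  2  2  2  1
So g(12) = 1.

1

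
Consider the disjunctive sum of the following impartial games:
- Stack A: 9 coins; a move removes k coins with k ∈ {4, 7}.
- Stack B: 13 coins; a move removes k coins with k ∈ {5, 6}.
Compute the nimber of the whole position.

2

Grundy values for stack A (subtraction set {4, 7}):
k:     0  1  2  3  4  5  6  7  8  9
g(k):  0  0  0  0  1  1  1  1  2  2
So g(9) = 2.
For stack B, compute g(0), g(1), … with moves {5, 6}:
k:     0  1  2  3  4  5  6  7  8  9 10 11 12 13
g(k):  0  0  0  0  0  1  1  1  1  1  2  0  0  0
So g(13) = 0.
The value of a disjunctive sum is the nim-sum of the parts.
Combined value = 2 XOR 0 = 2.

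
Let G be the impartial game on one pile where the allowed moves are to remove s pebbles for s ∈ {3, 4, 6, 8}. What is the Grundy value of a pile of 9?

3

Grundy values for subtraction set {3, 4, 6, 8}:
g(0) = mex{} = 0
g(1) = mex{} = 0
g(2) = mex{} = 0
g(3) = mex{0} = 1
g(4) = mex{0} = 1
g(5) = mex{0} = 1
g(6) = mex{0,1} = 2
g(7) = mex{0,1} = 2
g(8) = mex{0,1} = 2
g(9) = mex{0,1,2} = 3
So g(9) = 3.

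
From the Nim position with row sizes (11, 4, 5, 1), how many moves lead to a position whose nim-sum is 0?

Compute the nim-sum pairwise:
11 ^ 4 = 15
15 ^ 5 = 10
10 ^ 1 = 11
The overall nim-sum is X = 11. A row of size p has a winning move iff p XOR X < p (reduce it to p XOR X).
  11: 11 XOR 11 = 0 < 11 — winning move (to 0).
  4: 4 XOR 11 = 15 ≥ 4 — no move.
  5: 5 XOR 11 = 14 ≥ 5 — no move.
  1: 1 XOR 11 = 10 ≥ 1 — no move.
That gives 1 winning move.

1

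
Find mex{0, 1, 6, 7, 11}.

2

The values 0, 1 are all present; 2 is the first non-negative integer missing from the set.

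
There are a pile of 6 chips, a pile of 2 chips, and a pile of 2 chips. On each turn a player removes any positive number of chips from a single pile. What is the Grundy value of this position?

6

Nim-sum: 6 XOR 2 XOR 2 = 6.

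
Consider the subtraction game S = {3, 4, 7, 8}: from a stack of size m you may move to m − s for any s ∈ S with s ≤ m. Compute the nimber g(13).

Grundy values for subtraction set {3, 4, 7, 8}:
g(0) = mex{} = 0
g(1) = mex{} = 0
g(2) = mex{} = 0
g(3) = mex{0} = 1
g(4) = mex{0} = 1
g(5) = mex{0} = 1
g(6) = mex{0,1} = 2
g(7) = mex{0,1} = 2
g(8) = mex{0,1} = 2
g(9) = mex{0,1,2} = 3
g(10) = mex{0,1,2} = 3
g(11) = mex{1,2} = 0
g(12) = mex{1,2,3} = 0
g(13) = mex{1,2,3} = 0
So g(13) = 0.

0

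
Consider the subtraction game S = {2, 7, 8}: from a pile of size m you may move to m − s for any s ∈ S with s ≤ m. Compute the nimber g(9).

2

Grundy values for subtraction set {2, 7, 8}:
g(0) = mex{} = 0
g(1) = mex{} = 0
g(2) = mex{0} = 1
g(3) = mex{0} = 1
g(4) = mex{1} = 0
g(5) = mex{1} = 0
g(6) = mex{0} = 1
g(7) = mex{0} = 1
g(8) = mex{0,1} = 2
g(9) = mex{0,1} = 2
So g(9) = 2.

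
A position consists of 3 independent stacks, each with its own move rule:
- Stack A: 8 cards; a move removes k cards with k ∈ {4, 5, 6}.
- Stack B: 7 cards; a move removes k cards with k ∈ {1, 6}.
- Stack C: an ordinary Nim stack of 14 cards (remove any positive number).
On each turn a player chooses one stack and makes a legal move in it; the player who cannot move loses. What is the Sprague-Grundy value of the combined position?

12

Grundy values for stack A (subtraction set {4, 5, 6}):
k:     0  1  2  3  4  5  6  7  8
g(k):  0  0  0  0  1  1  1  1  2
So g(8) = 2.
Grundy values for stack B (subtraction set {1, 6}):
g(0) = mex{} = 0
g(1) = mex{0} = 1
g(2) = mex{1} = 0
g(3) = mex{0} = 1
g(4) = mex{1} = 0
g(5) = mex{0} = 1
g(6) = mex{0,1} = 2
g(7) = mex{1,2} = 0
So g(7) = 0.
Stack C is a plain Nim stack of size 14, so its Grundy value is 14.
The value of a disjunctive sum is the nim-sum of the parts.
Combined value = 2 XOR 0 XOR 14 = 12.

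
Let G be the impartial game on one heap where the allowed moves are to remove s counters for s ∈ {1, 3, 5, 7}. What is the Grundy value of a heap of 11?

1

Compute g(0), g(1), … for moves {1, 3, 5, 7}:
k:     0  1  2  3  4  5  6  7  8  9 10 11
g(k):  0  1  0  1  0  1  0  1  0  1  0  1
So g(11) = 1.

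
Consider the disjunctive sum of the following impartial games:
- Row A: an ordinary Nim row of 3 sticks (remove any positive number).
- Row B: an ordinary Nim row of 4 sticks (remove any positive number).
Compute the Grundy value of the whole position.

7

Row A is a plain Nim row of size 3, so its Grundy value is 3.
Row B is a plain Nim row of size 4, so its Grundy value is 4.
By the Sprague-Grundy theorem, the Grundy value of a sum of independent games is the XOR of the component values.
Combined value = 3 ⊕ 4 = 7.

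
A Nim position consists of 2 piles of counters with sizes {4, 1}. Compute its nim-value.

5

Nim-sum: 4 XOR 1 = 5.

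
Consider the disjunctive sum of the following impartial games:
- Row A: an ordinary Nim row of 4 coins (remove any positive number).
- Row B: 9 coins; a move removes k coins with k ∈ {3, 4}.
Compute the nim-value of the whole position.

Row A is a plain Nim row of size 4, so its Grundy value is 4.
Build the Grundy sequence for row B with g(k) = mex{g(k−s) : s ∈ {3, 4}, s ≤ k}:
k:     0  1  2  3  4  5  6  7  8  9
g(k):  0  0  0  1  1  1  2  0  0  0
So g(9) = 0.
The value of a disjunctive sum is the nim-sum of the parts.
Combined value = 4 ⊕ 0 = 4.

4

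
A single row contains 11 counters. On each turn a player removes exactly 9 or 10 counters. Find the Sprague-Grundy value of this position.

Compute g(0), g(1), … for moves {9, 10}:
g(0) = mex{} = 0
g(1) = mex{} = 0
g(2) = mex{} = 0
g(3) = mex{} = 0
g(4) = mex{} = 0
g(5) = mex{} = 0
g(6) = mex{} = 0
g(7) = mex{} = 0
g(8) = mex{} = 0
g(9) = mex{0} = 1
g(10) = mex{0} = 1
g(11) = mex{0} = 1
So g(11) = 1.

1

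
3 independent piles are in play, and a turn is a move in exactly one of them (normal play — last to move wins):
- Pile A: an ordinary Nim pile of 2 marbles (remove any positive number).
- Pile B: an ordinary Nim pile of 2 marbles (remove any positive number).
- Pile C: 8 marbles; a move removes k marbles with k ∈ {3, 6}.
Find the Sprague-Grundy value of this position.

Pile A is a plain Nim pile of size 2, so its Grundy value is 2.
Pile B is a plain Nim pile of size 2, so its Grundy value is 2.
Grundy values for pile C (subtraction set {3, 6}):
g(0) = mex{} = 0
g(1) = mex{} = 0
g(2) = mex{} = 0
g(3) = mex{0} = 1
g(4) = mex{0} = 1
g(5) = mex{0} = 1
g(6) = mex{0,1} = 2
g(7) = mex{0,1} = 2
g(8) = mex{0,1} = 2
So g(8) = 2.
By the Sprague-Grundy theorem, the Grundy value of a sum of independent games is the XOR of the component values.
Combined value = 2 XOR 2 XOR 2 = 2.

2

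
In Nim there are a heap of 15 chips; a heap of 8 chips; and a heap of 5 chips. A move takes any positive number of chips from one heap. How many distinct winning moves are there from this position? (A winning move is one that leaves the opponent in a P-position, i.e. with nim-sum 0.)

1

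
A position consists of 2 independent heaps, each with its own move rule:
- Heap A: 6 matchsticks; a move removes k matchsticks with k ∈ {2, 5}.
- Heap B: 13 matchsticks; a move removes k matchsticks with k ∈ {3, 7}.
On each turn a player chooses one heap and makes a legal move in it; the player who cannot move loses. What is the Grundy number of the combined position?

Build the Grundy sequence for heap A with g(k) = mex{g(k−s) : s ∈ {2, 5}, s ≤ k}:
k:     0  1  2  3  4  5  6
g(k):  0  0  1  1  0  2  1
So g(6) = 1.
Build the Grundy sequence for heap B with g(k) = mex{g(k−s) : s ∈ {3, 7}, s ≤ k}:
k:     0  1  2  3  4  5  6  7  8  9 10 11 12 13
g(k):  0  0  0  1  1  1  0  2  2  1  0  0  0  1
So g(13) = 1.
The value of a disjunctive sum is the nim-sum of the parts.
Combined value = 1 XOR 1 = 0.

0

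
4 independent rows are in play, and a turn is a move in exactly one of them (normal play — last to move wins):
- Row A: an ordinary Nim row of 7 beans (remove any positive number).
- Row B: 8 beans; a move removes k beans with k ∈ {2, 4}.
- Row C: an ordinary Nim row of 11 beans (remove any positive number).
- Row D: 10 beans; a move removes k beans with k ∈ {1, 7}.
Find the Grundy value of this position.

13

Row A is a plain Nim row of size 7, so its Grundy value is 7.
Grundy values for row B (subtraction set {2, 4}):
g(0) = mex{} = 0
g(1) = mex{} = 0
g(2) = mex{0} = 1
g(3) = mex{0} = 1
g(4) = mex{0,1} = 2
g(5) = mex{0,1} = 2
g(6) = mex{1,2} = 0
g(7) = mex{1,2} = 0
g(8) = mex{0,2} = 1
So g(8) = 1.
Row C is a plain Nim row of size 11, so its Grundy value is 11.
For row D, compute g(0), g(1), … with moves {1, 7}:
g(0) = mex{} = 0
g(1) = mex{0} = 1
g(2) = mex{1} = 0
g(3) = mex{0} = 1
g(4) = mex{1} = 0
g(5) = mex{0} = 1
g(6) = mex{1} = 0
g(7) = mex{0} = 1
g(8) = mex{1} = 0
g(9) = mex{0} = 1
g(10) = mex{1} = 0
So g(10) = 0.
The value of a disjunctive sum is the nim-sum of the parts.
Combined value = 7 XOR 1 XOR 11 XOR 0 = 13.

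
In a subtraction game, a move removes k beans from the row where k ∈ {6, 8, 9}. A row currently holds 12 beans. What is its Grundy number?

2

Grundy values for subtraction set {6, 8, 9}:
g(0) = mex{} = 0
g(1) = mex{} = 0
g(2) = mex{} = 0
g(3) = mex{} = 0
g(4) = mex{} = 0
g(5) = mex{} = 0
g(6) = mex{0} = 1
g(7) = mex{0} = 1
g(8) = mex{0} = 1
g(9) = mex{0} = 1
g(10) = mex{0} = 1
g(11) = mex{0} = 1
g(12) = mex{0,1} = 2
So g(12) = 2.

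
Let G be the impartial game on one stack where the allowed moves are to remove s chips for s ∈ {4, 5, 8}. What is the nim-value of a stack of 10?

Build the Grundy sequence with g(k) = mex{g(k−s) : s ∈ {4, 5, 8}, s ≤ k}:
k:     0  1  2  3  4  5  6  7  8  9 10
g(k):  0  0  0  0  1  1  1  1  2  2  2
So g(10) = 2.

2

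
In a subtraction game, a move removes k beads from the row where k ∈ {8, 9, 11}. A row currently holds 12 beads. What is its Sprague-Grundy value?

1

Compute g(0), g(1), … for moves {8, 9, 11}:
k:     0  1  2  3  4  5  6  7  8  9 10 11 12
g(k):  0  0  0  0  0  0  0  0  1  1  1  1  1
So g(12) = 1.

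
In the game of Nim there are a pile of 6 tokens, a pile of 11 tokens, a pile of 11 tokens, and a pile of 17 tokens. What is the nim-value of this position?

23

Compute the nim-sum pairwise:
6 ⊕ 11 = 13
13 ⊕ 11 = 6
6 ⊕ 17 = 23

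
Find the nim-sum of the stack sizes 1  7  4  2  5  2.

Nim-sum: 1 XOR 7 XOR 4 XOR 2 XOR 5 XOR 2 = 7.

7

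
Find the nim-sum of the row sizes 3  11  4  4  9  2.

3

Compute the nim-sum pairwise:
3 ⊕ 11 = 8
8 ⊕ 4 = 12
12 ⊕ 4 = 8
8 ⊕ 9 = 1
1 ⊕ 2 = 3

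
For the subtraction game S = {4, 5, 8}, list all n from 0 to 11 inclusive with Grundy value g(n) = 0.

Build the Grundy sequence with g(k) = mex{g(k−s) : s ∈ {4, 5, 8}, s ≤ k}:
g(0) = mex{} = 0
g(1) = mex{} = 0
g(2) = mex{} = 0
g(3) = mex{} = 0
g(4) = mex{0} = 1
g(5) = mex{0} = 1
g(6) = mex{0} = 1
g(7) = mex{0} = 1
g(8) = mex{0,1} = 2
g(9) = mex{0,1} = 2
g(10) = mex{0,1} = 2
g(11) = mex{0,1} = 2
The P-positions (g = 0) in 0..11 are 0, 1, 2, 3.

0, 1, 2, 3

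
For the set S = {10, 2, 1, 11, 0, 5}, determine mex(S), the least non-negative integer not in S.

The values 0, 1, 2 are all present; 3 is the first non-negative integer missing from the set.

3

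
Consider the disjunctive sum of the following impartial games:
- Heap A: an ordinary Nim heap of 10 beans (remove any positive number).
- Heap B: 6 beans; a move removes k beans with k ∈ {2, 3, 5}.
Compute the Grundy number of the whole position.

9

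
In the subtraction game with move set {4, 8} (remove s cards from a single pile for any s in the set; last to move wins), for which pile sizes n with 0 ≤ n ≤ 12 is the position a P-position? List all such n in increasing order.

Build the Grundy sequence with g(k) = mex{g(k−s) : s ∈ {4, 8}, s ≤ k}:
g(0) = mex{} = 0
g(1) = mex{} = 0
g(2) = mex{} = 0
g(3) = mex{} = 0
g(4) = mex{0} = 1
g(5) = mex{0} = 1
g(6) = mex{0} = 1
g(7) = mex{0} = 1
g(8) = mex{0,1} = 2
g(9) = mex{0,1} = 2
g(10) = mex{0,1} = 2
g(11) = mex{0,1} = 2
g(12) = mex{1,2} = 0
The P-positions (g = 0) in 0..12 are 0, 1, 2, 3, 12.

0, 1, 2, 3, 12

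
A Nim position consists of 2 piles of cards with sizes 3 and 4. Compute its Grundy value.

7

Nim-sum: 3 ^ 4 = 7.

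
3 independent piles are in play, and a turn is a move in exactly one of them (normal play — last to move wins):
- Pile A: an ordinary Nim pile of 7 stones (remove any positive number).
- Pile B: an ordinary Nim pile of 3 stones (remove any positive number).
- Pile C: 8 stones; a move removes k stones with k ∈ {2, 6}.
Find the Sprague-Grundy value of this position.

4

Pile A is a plain Nim pile of size 7, so its Grundy value is 7.
Pile B is a plain Nim pile of size 3, so its Grundy value is 3.
Build the Grundy sequence for pile C with g(k) = mex{g(k−s) : s ∈ {2, 6}, s ≤ k}:
g(0) = mex{} = 0
g(1) = mex{} = 0
g(2) = mex{0} = 1
g(3) = mex{0} = 1
g(4) = mex{1} = 0
g(5) = mex{1} = 0
g(6) = mex{0} = 1
g(7) = mex{0} = 1
g(8) = mex{1} = 0
So g(8) = 0.
The value of a disjunctive sum is the nim-sum of the parts.
Combined value = 7 ⊕ 3 ⊕ 0 = 4.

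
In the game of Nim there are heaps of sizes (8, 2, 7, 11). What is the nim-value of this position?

6

Compute the nim-sum pairwise:
8 ⊕ 2 = 10
10 ⊕ 7 = 13
13 ⊕ 11 = 6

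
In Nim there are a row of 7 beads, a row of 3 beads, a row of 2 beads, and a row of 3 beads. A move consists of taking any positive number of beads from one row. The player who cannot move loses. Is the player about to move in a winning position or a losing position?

Winning position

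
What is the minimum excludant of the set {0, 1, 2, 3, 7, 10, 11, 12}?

4

The values 0, 1, 2, 3 are all present; 4 is the first non-negative integer missing from the set.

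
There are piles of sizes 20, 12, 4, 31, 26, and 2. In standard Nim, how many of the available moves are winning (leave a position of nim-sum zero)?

Nim-sum: 20 ^ 12 ^ 4 ^ 31 ^ 26 ^ 2 = 27.
The overall nim-sum is X = 27. A pile of size p has a winning move iff p XOR X < p (reduce it to p XOR X).
  20: 20 XOR 27 = 15 < 20 — winning move (to 15).
  12: 12 XOR 27 = 23 ≥ 12 — no move.
  4: 4 XOR 27 = 31 ≥ 4 — no move.
  31: 31 XOR 27 = 4 < 31 — winning move (to 4).
  26: 26 XOR 27 = 1 < 26 — winning move (to 1).
  2: 2 XOR 27 = 25 ≥ 2 — no move.
That gives 3 winning moves.

3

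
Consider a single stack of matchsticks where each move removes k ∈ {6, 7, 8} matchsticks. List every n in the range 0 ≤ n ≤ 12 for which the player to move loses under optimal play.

0, 1, 2, 3, 4, 5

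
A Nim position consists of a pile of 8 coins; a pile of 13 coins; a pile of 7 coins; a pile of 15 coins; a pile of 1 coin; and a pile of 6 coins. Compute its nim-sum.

10

Bitwise XOR of the heap sizes:
  1000  (8)
  1101  (13)
  0111  (7)
  1111  (15)
  0001  (1)
  0110  (6)
  ----
  1010  (10)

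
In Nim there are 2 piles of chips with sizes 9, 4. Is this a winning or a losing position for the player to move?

Winning position

Compute the nim-sum pairwise:
9 ^ 4 = 13
The nim-sum is 13 ≠ 0, so this is an N-position: the player to move can win.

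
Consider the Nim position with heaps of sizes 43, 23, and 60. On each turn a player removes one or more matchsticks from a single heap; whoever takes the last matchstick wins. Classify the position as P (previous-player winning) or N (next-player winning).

P-position

Compute the nim-sum pairwise:
43 ⊕ 23 = 60
60 ⊕ 60 = 0
The nim-sum is 0, so this is a P-position: the player to move is in a losing position under optimal play.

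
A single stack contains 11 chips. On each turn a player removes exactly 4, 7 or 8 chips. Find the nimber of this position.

Build the Grundy sequence with g(k) = mex{g(k−s) : s ∈ {4, 7, 8}, s ≤ k}:
g(0) = mex{} = 0
g(1) = mex{} = 0
g(2) = mex{} = 0
g(3) = mex{} = 0
g(4) = mex{0} = 1
g(5) = mex{0} = 1
g(6) = mex{0} = 1
g(7) = mex{0} = 1
g(8) = mex{0,1} = 2
g(9) = mex{0,1} = 2
g(10) = mex{0,1} = 2
g(11) = mex{0,1} = 2
So g(11) = 2.

2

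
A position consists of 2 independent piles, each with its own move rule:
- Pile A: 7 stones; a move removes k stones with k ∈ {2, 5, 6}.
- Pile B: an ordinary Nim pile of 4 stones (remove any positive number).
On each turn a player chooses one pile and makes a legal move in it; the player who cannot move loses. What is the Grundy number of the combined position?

7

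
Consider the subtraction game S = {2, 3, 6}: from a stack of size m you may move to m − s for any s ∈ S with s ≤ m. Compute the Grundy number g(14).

Build the Grundy sequence with g(k) = mex{g(k−s) : s ∈ {2, 3, 6}, s ≤ k}:
k:     0  1  2  3  4  5  6  7  8  9 10 11 12 13 14
g(k):  0  0  1  1  2  0  3  1  2  0  0  1  1  2  0
So g(14) = 0.

0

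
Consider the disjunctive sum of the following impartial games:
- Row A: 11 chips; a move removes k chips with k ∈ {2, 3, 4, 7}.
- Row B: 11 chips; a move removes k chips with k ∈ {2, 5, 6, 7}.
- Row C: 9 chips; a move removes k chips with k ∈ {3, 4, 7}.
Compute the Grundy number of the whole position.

Build the Grundy sequence for row A with g(k) = mex{g(k−s) : s ∈ {2, 3, 4, 7}, s ≤ k}:
g(0) = mex{} = 0
g(1) = mex{} = 0
g(2) = mex{0} = 1
g(3) = mex{0} = 1
g(4) = mex{0,1} = 2
g(5) = mex{0,1} = 2
g(6) = mex{1,2} = 0
g(7) = mex{0,1,2} = 3
g(8) = mex{0,2} = 1
g(9) = mex{0,1,2,3} = 4
g(10) = mex{0,1,3} = 2
g(11) = mex{1,2,3,4} = 0
So g(11) = 0.
Grundy values for row B (subtraction set {2, 5, 6, 7}):
k:     0  1  2  3  4  5  6  7  8  9 10 11
g(k):  0  0  1  1  0  2  1  3  2  2  3  3
So g(11) = 3.
For row C, compute g(0), g(1), … with moves {3, 4, 7}:
g(0) = mex{} = 0
g(1) = mex{} = 0
g(2) = mex{} = 0
g(3) = mex{0} = 1
g(4) = mex{0} = 1
g(5) = mex{0} = 1
g(6) = mex{0,1} = 2
g(7) = mex{0,1} = 2
g(8) = mex{0,1} = 2
g(9) = mex{0,1,2} = 3
So g(9) = 3.
By the Sprague-Grundy theorem, the Grundy value of a sum of independent games is the XOR of the component values.
Combined value = 0 ⊕ 3 ⊕ 3 = 0.

0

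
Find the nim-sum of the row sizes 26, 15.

21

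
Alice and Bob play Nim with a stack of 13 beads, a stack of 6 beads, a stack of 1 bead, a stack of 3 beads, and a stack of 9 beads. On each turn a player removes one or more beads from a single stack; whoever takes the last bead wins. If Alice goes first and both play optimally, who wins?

Bob wins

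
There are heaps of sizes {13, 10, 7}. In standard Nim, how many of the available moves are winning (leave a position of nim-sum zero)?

0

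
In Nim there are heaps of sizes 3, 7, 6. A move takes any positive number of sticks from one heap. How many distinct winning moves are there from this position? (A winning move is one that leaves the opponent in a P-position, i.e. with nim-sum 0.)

3

Nim-sum: 3 XOR 7 XOR 6 = 2.
The overall nim-sum is X = 2. A heap of size p has a winning move iff p XOR X < p (reduce it to p XOR X).
  3: 3 XOR 2 = 1 < 3 — winning move (to 1).
  7: 7 XOR 2 = 5 < 7 — winning move (to 5).
  6: 6 XOR 2 = 4 < 6 — winning move (to 4).
That gives 3 winning moves.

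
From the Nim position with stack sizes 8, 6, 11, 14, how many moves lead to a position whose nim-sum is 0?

3

Compute the nim-sum pairwise:
8 ^ 6 = 14
14 ^ 11 = 5
5 ^ 14 = 11
The overall nim-sum is X = 11. A stack of size p has a winning move iff p XOR X < p (reduce it to p XOR X).
  8: 8 XOR 11 = 3 < 8 — winning move (to 3).
  6: 6 XOR 11 = 13 ≥ 6 — no move.
  11: 11 XOR 11 = 0 < 11 — winning move (to 0).
  14: 14 XOR 11 = 5 < 14 — winning move (to 5).
That gives 3 winning moves.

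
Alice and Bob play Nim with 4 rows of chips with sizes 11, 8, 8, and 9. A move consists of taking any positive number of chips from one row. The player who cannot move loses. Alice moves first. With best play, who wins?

Alice wins

Write each in binary and XOR column by column:
  1011  (11)
  1000  (8)
  1000  (8)
  1001  (9)
  ----
  0010  (2)
The nim-sum is 2 ≠ 0, so this is an N-position: the player to move can win; Alice has a winning move.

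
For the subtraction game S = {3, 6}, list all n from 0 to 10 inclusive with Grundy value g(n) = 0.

Compute g(0), g(1), … for moves {3, 6}:
g(0) = mex{} = 0
g(1) = mex{} = 0
g(2) = mex{} = 0
g(3) = mex{0} = 1
g(4) = mex{0} = 1
g(5) = mex{0} = 1
g(6) = mex{0,1} = 2
g(7) = mex{0,1} = 2
g(8) = mex{0,1} = 2
g(9) = mex{1,2} = 0
g(10) = mex{1,2} = 0
The P-positions (g = 0) in 0..10 are 0, 1, 2, 9, 10.

0, 1, 2, 9, 10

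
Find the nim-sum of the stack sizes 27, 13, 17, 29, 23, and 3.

14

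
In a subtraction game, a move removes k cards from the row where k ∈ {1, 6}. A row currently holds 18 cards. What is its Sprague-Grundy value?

Build the Grundy sequence with g(k) = mex{g(k−s) : s ∈ {1, 6}, s ≤ k}:
k:     0  1  2  3  4  5  6  7  8  9 10 11 12 13 14 15 16 17 18
g(k):  0  1  0  1  0  1  2  0  1  0  1  0  1  2  0  1  0  1  0
So g(18) = 0.

0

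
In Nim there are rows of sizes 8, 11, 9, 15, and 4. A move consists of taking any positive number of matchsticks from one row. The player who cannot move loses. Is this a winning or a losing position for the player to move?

Bitwise XOR of the heap sizes:
  1000  (8)
  1011  (11)
  1001  (9)
  1111  (15)
  0100  (4)
  ----
  0001  (1)
The nim-sum is 1 ≠ 0, so this is an N-position: the player to move can win.

Winning position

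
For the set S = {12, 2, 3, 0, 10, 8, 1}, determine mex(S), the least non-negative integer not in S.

The values 0, 1, 2, 3 are all present; 4 is the first non-negative integer missing from the set.

4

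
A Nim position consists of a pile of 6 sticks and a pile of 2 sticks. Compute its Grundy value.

4

Nim-sum: 6 ^ 2 = 4.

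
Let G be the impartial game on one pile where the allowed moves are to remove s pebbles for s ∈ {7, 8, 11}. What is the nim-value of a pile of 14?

Build the Grundy sequence with g(k) = mex{g(k−s) : s ∈ {7, 8, 11}, s ≤ k}:
g(0) = mex{} = 0
g(1) = mex{} = 0
g(2) = mex{} = 0
g(3) = mex{} = 0
g(4) = mex{} = 0
g(5) = mex{} = 0
g(6) = mex{} = 0
g(7) = mex{0} = 1
g(8) = mex{0} = 1
g(9) = mex{0} = 1
g(10) = mex{0} = 1
g(11) = mex{0} = 1
g(12) = mex{0} = 1
g(13) = mex{0} = 1
g(14) = mex{0,1} = 2
So g(14) = 2.

2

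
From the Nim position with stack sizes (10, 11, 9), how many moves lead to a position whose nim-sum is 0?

3

Bitwise XOR of the heap sizes:
  1010  (10)
  1011  (11)
  1001  (9)
  ----
  1000  (8)
The overall nim-sum is X = 8. A stack of size p has a winning move iff p XOR X < p (reduce it to p XOR X).
  10: 10 XOR 8 = 2 < 10 — winning move (to 2).
  11: 11 XOR 8 = 3 < 11 — winning move (to 3).
  9: 9 XOR 8 = 1 < 9 — winning move (to 1).
That gives 3 winning moves.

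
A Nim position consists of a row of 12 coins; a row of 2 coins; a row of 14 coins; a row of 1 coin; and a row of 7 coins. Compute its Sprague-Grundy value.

6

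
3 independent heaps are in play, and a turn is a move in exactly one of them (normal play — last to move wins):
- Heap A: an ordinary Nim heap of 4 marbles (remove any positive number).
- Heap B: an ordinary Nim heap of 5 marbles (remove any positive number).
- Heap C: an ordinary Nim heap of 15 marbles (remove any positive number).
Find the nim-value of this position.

14

Heap A is a plain Nim heap of size 4, so its Grundy value is 4.
Heap B is a plain Nim heap of size 5, so its Grundy value is 5.
Heap C is a plain Nim heap of size 15, so its Grundy value is 15.
The value of a disjunctive sum is the nim-sum of the parts.
Combined value = 4 XOR 5 XOR 15 = 14.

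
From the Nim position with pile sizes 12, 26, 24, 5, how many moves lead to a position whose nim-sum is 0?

3

In binary:
  01100  (12)
  11010  (26)
  11000  (24)
  00101  (5)
  -----
  01011  (11)
The overall nim-sum is X = 11. A pile of size p has a winning move iff p XOR X < p (reduce it to p XOR X).
  12: 12 XOR 11 = 7 < 12 — winning move (to 7).
  26: 26 XOR 11 = 17 < 26 — winning move (to 17).
  24: 24 XOR 11 = 19 < 24 — winning move (to 19).
  5: 5 XOR 11 = 14 ≥ 5 — no move.
That gives 3 winning moves.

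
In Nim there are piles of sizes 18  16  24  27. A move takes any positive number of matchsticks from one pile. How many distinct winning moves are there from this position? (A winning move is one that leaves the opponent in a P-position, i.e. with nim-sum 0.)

Compute the nim-sum pairwise:
18 XOR 16 = 2
2 XOR 24 = 26
26 XOR 27 = 1
The overall nim-sum is X = 1. A pile of size p has a winning move iff p XOR X < p (reduce it to p XOR X).
  18: 18 XOR 1 = 19 ≥ 18 — no move.
  16: 16 XOR 1 = 17 ≥ 16 — no move.
  24: 24 XOR 1 = 25 ≥ 24 — no move.
  27: 27 XOR 1 = 26 < 27 — winning move (to 26).
That gives 1 winning move.

1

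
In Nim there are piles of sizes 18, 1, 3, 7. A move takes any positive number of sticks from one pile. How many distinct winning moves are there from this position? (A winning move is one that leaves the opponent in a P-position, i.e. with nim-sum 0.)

Bitwise XOR of the heap sizes:
  10010  (18)
  00001  (1)
  00011  (3)
  00111  (7)
  -----
  10111  (23)
The overall nim-sum is X = 23. A pile of size p has a winning move iff p XOR X < p (reduce it to p XOR X).
  18: 18 XOR 23 = 5 < 18 — winning move (to 5).
  1: 1 XOR 23 = 22 ≥ 1 — no move.
  3: 3 XOR 23 = 20 ≥ 3 — no move.
  7: 7 XOR 23 = 16 ≥ 7 — no move.
That gives 1 winning move.

1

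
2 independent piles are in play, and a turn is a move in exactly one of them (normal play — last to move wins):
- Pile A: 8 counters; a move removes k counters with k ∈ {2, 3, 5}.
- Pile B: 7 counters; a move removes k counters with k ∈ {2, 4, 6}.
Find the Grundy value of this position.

Build the Grundy sequence for pile A with g(k) = mex{g(k−s) : s ∈ {2, 3, 5}, s ≤ k}:
k:     0  1  2  3  4  5  6  7  8
g(k):  0  0  1  1  2  2  3  0  0
So g(8) = 0.
Grundy values for pile B (subtraction set {2, 4, 6}):
g(0) = mex{} = 0
g(1) = mex{} = 0
g(2) = mex{0} = 1
g(3) = mex{0} = 1
g(4) = mex{0,1} = 2
g(5) = mex{0,1} = 2
g(6) = mex{0,1,2} = 3
g(7) = mex{0,1,2} = 3
So g(7) = 3.
The value of a disjunctive sum is the nim-sum of the parts.
Combined value = 0 ⊕ 3 = 3.

3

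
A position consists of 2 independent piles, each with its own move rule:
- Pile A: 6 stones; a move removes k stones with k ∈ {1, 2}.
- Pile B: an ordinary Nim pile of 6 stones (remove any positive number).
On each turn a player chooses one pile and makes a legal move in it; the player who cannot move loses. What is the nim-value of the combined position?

Build the Grundy sequence for pile A with g(k) = mex{g(k−s) : s ∈ {1, 2}, s ≤ k}:
k:     0  1  2  3  4  5  6
g(k):  0  1  2  0  1  2  0
So g(6) = 0.
Pile B is a plain Nim pile of size 6, so its Grundy value is 6.
By the Sprague-Grundy theorem, the Grundy value of a sum of independent games is the XOR of the component values.
Combined value = 0 XOR 6 = 6.

6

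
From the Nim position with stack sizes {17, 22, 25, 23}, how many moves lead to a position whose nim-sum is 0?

1

Compute the nim-sum pairwise:
17 XOR 22 = 7
7 XOR 25 = 30
30 XOR 23 = 9
The overall nim-sum is X = 9. A stack of size p has a winning move iff p XOR X < p (reduce it to p XOR X).
  17: 17 XOR 9 = 24 ≥ 17 — no move.
  22: 22 XOR 9 = 31 ≥ 22 — no move.
  25: 25 XOR 9 = 16 < 25 — winning move (to 16).
  23: 23 XOR 9 = 30 ≥ 23 — no move.
That gives 1 winning move.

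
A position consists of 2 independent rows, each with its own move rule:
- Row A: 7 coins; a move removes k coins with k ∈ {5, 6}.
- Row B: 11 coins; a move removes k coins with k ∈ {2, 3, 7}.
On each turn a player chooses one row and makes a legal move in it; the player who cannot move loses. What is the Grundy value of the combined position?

Build the Grundy sequence for row A with g(k) = mex{g(k−s) : s ∈ {5, 6}, s ≤ k}:
g(0) = mex{} = 0
g(1) = mex{} = 0
g(2) = mex{} = 0
g(3) = mex{} = 0
g(4) = mex{} = 0
g(5) = mex{0} = 1
g(6) = mex{0} = 1
g(7) = mex{0} = 1
So g(7) = 1.
For row B, compute g(0), g(1), … with moves {2, 3, 7}:
k:     0  1  2  3  4  5  6  7  8  9 10 11
g(k):  0  0  1  1  2  0  0  1  1  2  0  0
So g(11) = 0.
The value of a disjunctive sum is the nim-sum of the parts.
Combined value = 1 ⊕ 0 = 1.

1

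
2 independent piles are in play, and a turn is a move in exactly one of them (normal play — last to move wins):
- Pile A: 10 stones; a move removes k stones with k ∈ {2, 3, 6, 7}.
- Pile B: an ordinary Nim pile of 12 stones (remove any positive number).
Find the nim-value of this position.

12

Grundy values for pile A (subtraction set {2, 3, 6, 7}):
k:     0  1  2  3  4  5  6  7  8  9 10
g(k):  0  0  1  1  2  0  3  1  2  0  0
So g(10) = 0.
Pile B is a plain Nim pile of size 12, so its Grundy value is 12.
By the Sprague-Grundy theorem, the Grundy value of a sum of independent games is the XOR of the component values.
Combined value = 0 ⊕ 12 = 12.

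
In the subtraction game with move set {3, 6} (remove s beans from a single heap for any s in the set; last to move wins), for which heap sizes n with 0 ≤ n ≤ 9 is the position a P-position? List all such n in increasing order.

0, 1, 2, 9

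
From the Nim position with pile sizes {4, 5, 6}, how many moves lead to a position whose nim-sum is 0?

3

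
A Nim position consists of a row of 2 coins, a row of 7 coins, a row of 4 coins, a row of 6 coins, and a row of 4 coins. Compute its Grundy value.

3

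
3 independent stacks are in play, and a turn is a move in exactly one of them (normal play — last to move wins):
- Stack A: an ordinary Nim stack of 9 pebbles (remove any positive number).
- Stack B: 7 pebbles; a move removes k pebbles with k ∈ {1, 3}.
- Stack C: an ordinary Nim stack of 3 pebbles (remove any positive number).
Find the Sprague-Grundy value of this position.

11

Stack A is a plain Nim stack of size 9, so its Grundy value is 9.
For stack B, compute g(0), g(1), … with moves {1, 3}:
k:     0  1  2  3  4  5  6  7
g(k):  0  1  0  1  0  1  0  1
So g(7) = 1.
Stack C is a plain Nim stack of size 3, so its Grundy value is 3.
The value of a disjunctive sum is the nim-sum of the parts.
Combined value = 9 XOR 1 XOR 3 = 11.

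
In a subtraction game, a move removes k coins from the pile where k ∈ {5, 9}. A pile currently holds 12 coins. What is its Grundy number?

Compute g(0), g(1), … for moves {5, 9}:
g(0) = mex{} = 0
g(1) = mex{} = 0
g(2) = mex{} = 0
g(3) = mex{} = 0
g(4) = mex{} = 0
g(5) = mex{0} = 1
g(6) = mex{0} = 1
g(7) = mex{0} = 1
g(8) = mex{0} = 1
g(9) = mex{0} = 1
g(10) = mex{0,1} = 2
g(11) = mex{0,1} = 2
g(12) = mex{0,1} = 2
So g(12) = 2.

2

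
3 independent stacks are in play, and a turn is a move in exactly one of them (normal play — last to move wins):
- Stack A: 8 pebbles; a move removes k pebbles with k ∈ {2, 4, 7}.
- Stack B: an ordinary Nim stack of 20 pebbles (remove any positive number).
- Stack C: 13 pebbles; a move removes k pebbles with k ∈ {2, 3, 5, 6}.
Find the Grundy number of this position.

23

Grundy values for stack A (subtraction set {2, 4, 7}):
g(0) = mex{} = 0
g(1) = mex{} = 0
g(2) = mex{0} = 1
g(3) = mex{0} = 1
g(4) = mex{0,1} = 2
g(5) = mex{0,1} = 2
g(6) = mex{1,2} = 0
g(7) = mex{0,1,2} = 3
g(8) = mex{0,2} = 1
So g(8) = 1.
Stack B is a plain Nim stack of size 20, so its Grundy value is 20.
Grundy values for stack C (subtraction set {2, 3, 5, 6}):
k:     0  1  2  3  4  5  6  7  8  9 10 11 12 13
g(k):  0  0  1  1  2  2  3  3  0  0  1  1  2  2
So g(13) = 2.
The value of a disjunctive sum is the nim-sum of the parts.
Combined value = 1 ⊕ 20 ⊕ 2 = 23.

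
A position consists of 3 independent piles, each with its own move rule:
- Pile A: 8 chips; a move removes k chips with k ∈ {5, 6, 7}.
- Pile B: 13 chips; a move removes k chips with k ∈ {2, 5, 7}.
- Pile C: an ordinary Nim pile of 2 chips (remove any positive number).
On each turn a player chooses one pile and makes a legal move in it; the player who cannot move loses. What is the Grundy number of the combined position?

3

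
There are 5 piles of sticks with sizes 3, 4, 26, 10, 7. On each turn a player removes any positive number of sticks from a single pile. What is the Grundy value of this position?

16

Compute the nim-sum pairwise:
3 ⊕ 4 = 7
7 ⊕ 26 = 29
29 ⊕ 10 = 23
23 ⊕ 7 = 16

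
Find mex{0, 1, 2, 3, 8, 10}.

The values 0, 1, 2, 3 are all present; 4 is the first non-negative integer missing from the set.

4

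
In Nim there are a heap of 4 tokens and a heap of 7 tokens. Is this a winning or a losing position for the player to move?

Bitwise XOR of the heap sizes:
  100  (4)
  111  (7)
  ---
  011  (3)
The nim-sum is 3 ≠ 0, so this is an N-position: the player to move can win.

Winning position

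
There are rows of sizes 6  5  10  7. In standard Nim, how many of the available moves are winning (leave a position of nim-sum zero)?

1

Nim-sum: 6 ⊕ 5 ⊕ 10 ⊕ 7 = 14.
The overall nim-sum is X = 14. A row of size p has a winning move iff p XOR X < p (reduce it to p XOR X).
  6: 6 XOR 14 = 8 ≥ 6 — no move.
  5: 5 XOR 14 = 11 ≥ 5 — no move.
  10: 10 XOR 14 = 4 < 10 — winning move (to 4).
  7: 7 XOR 14 = 9 ≥ 7 — no move.
That gives 1 winning move.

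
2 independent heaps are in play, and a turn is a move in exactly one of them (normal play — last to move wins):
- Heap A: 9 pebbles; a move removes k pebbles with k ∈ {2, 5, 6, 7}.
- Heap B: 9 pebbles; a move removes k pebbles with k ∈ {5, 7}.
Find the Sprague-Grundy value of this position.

3

For heap A, compute g(0), g(1), … with moves {2, 5, 6, 7}:
k:     0  1  2  3  4  5  6  7  8  9
g(k):  0  0  1  1  0  2  1  3  2  2
So g(9) = 2.
Build the Grundy sequence for heap B with g(k) = mex{g(k−s) : s ∈ {5, 7}, s ≤ k}:
g(0) = mex{} = 0
g(1) = mex{} = 0
g(2) = mex{} = 0
g(3) = mex{} = 0
g(4) = mex{} = 0
g(5) = mex{0} = 1
g(6) = mex{0} = 1
g(7) = mex{0} = 1
g(8) = mex{0} = 1
g(9) = mex{0} = 1
So g(9) = 1.
By the Sprague-Grundy theorem, the Grundy value of a sum of independent games is the XOR of the component values.
Combined value = 2 ⊕ 1 = 3.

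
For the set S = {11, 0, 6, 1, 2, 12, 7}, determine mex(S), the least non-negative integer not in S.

3

The values 0, 1, 2 are all present; 3 is the first non-negative integer missing from the set.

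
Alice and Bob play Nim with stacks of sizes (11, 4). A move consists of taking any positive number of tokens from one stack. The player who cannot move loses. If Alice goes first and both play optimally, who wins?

Nim-sum: 11 ^ 4 = 15.
The nim-sum is 15 ≠ 0, so this is an N-position: the player to move can win; Alice has a winning move.

Alice wins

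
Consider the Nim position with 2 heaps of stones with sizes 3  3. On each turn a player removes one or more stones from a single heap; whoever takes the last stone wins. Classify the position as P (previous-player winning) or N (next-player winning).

P-position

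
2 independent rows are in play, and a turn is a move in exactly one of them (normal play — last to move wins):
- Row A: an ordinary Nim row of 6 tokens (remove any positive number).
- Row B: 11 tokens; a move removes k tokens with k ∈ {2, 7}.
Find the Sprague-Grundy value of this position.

7

Row A is a plain Nim row of size 6, so its Grundy value is 6.
Grundy values for row B (subtraction set {2, 7}):
g(0) = mex{} = 0
g(1) = mex{} = 0
g(2) = mex{0} = 1
g(3) = mex{0} = 1
g(4) = mex{1} = 0
g(5) = mex{1} = 0
g(6) = mex{0} = 1
g(7) = mex{0} = 1
g(8) = mex{0,1} = 2
g(9) = mex{1} = 0
g(10) = mex{1,2} = 0
g(11) = mex{0} = 1
So g(11) = 1.
The value of a disjunctive sum is the nim-sum of the parts.
Combined value = 6 XOR 1 = 7.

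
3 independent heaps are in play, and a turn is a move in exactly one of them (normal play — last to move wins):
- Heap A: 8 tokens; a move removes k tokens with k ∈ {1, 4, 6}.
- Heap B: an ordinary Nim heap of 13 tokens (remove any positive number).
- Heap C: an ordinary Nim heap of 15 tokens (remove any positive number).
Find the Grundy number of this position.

3

Grundy values for heap A (subtraction set {1, 4, 6}):
k:     0  1  2  3  4  5  6  7  8
g(k):  0  1  0  1  2  0  1  0  1
So g(8) = 1.
Heap B is a plain Nim heap of size 13, so its Grundy value is 13.
Heap C is a plain Nim heap of size 15, so its Grundy value is 15.
The value of a disjunctive sum is the nim-sum of the parts.
Combined value = 1 ⊕ 13 ⊕ 15 = 3.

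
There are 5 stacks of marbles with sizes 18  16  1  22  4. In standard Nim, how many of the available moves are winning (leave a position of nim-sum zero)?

Bitwise XOR of the heap sizes:
  10010  (18)
  10000  (16)
  00001  (1)
  10110  (22)
  00100  (4)
  -----
  10001  (17)
The overall nim-sum is X = 17. A stack of size p has a winning move iff p XOR X < p (reduce it to p XOR X).
  18: 18 XOR 17 = 3 < 18 — winning move (to 3).
  16: 16 XOR 17 = 1 < 16 — winning move (to 1).
  1: 1 XOR 17 = 16 ≥ 1 — no move.
  22: 22 XOR 17 = 7 < 22 — winning move (to 7).
  4: 4 XOR 17 = 21 ≥ 4 — no move.
That gives 3 winning moves.

3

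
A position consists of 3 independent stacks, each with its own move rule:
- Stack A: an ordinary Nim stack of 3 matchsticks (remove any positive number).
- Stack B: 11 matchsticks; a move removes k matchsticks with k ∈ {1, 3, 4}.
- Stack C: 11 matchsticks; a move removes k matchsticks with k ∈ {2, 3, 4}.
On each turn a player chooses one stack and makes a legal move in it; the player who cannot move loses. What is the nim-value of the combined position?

3

Stack A is a plain Nim stack of size 3, so its Grundy value is 3.
Build the Grundy sequence for stack B with g(k) = mex{g(k−s) : s ∈ {1, 3, 4}, s ≤ k}:
k:     0  1  2  3  4  5  6  7  8  9 10 11
g(k):  0  1  0  1  2  3  2  0  1  0  1  2
So g(11) = 2.
For stack C, compute g(0), g(1), … with moves {2, 3, 4}:
k:     0  1  2  3  4  5  6  7  8  9 10 11
g(k):  0  0  1  1  2  2  0  0  1  1  2  2
So g(11) = 2.
By the Sprague-Grundy theorem, the Grundy value of a sum of independent games is the XOR of the component values.
Combined value = 3 XOR 2 XOR 2 = 3.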